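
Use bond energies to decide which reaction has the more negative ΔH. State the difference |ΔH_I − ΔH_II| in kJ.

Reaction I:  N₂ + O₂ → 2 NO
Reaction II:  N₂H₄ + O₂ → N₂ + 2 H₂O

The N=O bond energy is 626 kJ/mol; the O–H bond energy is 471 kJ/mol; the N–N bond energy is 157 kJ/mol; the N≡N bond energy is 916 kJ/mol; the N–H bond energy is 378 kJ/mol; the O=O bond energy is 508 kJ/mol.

Reaction II, by 795 kJ

Reaction I:
  Bonds broken (reactants):
    N≡N: 1 × 916 = 916
    O=O: 1 × 508 = 508
    Σ(broken) = 1424 kJ
  Bonds formed (products):
    N=O: 2 × 626 = 1252
    Σ(formed) = 1252 kJ
  ΔH_I = 1424 − 1252 = +172 kJ
Reaction II:
  Bonds broken (reactants):
    N–H: 4 × 378 = 1512
    N–N: 1 × 157 = 157
    O=O: 1 × 508 = 508
    Σ(broken) = 2177 kJ
  Bonds formed (products):
    N≡N: 1 × 916 = 916
    O–H: 4 × 471 = 1884
    Σ(formed) = 2800 kJ
  ΔH_II = 2177 − 2800 = −623 kJ
ΔH_I − ΔH_II = +795 kJ, so reaction II has the more negative ΔH; |ΔH_I − ΔH_II| = 795 kJ.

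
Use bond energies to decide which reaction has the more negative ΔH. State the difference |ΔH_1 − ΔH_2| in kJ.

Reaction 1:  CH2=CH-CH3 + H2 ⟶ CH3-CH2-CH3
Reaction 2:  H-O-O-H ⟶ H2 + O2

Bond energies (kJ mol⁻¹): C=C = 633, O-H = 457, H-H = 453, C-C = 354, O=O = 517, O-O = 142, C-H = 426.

Reaction 1:
  Bonds broken (reactants):
    C-C: 1 × 354 = 354
    C-H: 6 × 426 = 2556
    C=C: 1 × 633 = 633
    H-H: 1 × 453 = 453
    Σ(broken) = 3996 kJ
  Bonds formed (products):
    C-C: 2 × 354 = 708
    C-H: 8 × 426 = 3408
    Σ(formed) = 4116 kJ
  ΔH_1 = 3996 − 4116 = −120 kJ
Reaction 2:
  Bonds broken (reactants):
    O-H: 2 × 457 = 914
    O-O: 1 × 142 = 142
    Σ(broken) = 1056 kJ
  Bonds formed (products):
    H-H: 1 × 453 = 453
    O=O: 1 × 517 = 517
    Σ(formed) = 970 kJ
  ΔH_2 = 1056 − 970 = +86 kJ
ΔH_1 − ΔH_2 = −206 kJ, so reaction 1 has the more negative ΔH; |ΔH_1 − ΔH_2| = 206 kJ.

Reaction 1, by 206 kJ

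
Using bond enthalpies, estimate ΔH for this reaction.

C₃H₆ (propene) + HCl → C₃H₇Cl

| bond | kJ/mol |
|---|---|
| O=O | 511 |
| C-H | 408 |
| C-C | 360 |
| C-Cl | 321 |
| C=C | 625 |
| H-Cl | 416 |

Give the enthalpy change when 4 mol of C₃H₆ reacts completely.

Bonds broken (reactants):
  C-C: 1 × 360 = 360
  C-H: 6 × 408 = 2448
  C=C: 1 × 625 = 625
  H-Cl: 1 × 416 = 416
  Σ(broken) = 3849 kJ
Bonds formed (products):
  C-C: 2 × 360 = 720
  C-Cl: 1 × 321 = 321
  C-H: 7 × 408 = 2856
  Σ(formed) = 3897 kJ
ΔH = Σ(broken) − Σ(formed) = 3849 − 3897 = −48 kJ
For 4× the reaction as written: 4 × (−48) = −192 kJ

ΔH = −192 kJ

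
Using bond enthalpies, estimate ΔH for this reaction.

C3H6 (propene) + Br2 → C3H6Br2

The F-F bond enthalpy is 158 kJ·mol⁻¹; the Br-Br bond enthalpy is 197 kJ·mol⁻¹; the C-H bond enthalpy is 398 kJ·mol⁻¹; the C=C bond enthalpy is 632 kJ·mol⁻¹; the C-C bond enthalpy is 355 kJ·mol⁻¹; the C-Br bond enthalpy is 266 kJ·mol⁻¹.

ΔH ≈ −58 kJ

Bonds broken (reactants):
  Br-Br: 1 × 197 = 197
  C-C: 1 × 355 = 355
  C-H: 6 × 398 = 2388
  C=C: 1 × 632 = 632
  Σ(broken) = 3572 kJ
Bonds formed (products):
  C-Br: 2 × 266 = 532
  C-C: 2 × 355 = 710
  C-H: 6 × 398 = 2388
  Σ(formed) = 3630 kJ
ΔH = Σ(broken) − Σ(formed) = 3572 − 3630 = −58 kJ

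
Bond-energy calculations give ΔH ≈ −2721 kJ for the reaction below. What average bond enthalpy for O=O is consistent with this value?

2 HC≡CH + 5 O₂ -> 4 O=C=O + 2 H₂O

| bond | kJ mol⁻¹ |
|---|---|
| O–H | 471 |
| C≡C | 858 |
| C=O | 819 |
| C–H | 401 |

Let D be the O=O bond energy.
Σ(broken) = 2×858 + 4×401 + 5×D = 3320 + 5D
Σ(formed) = 8×819 + 4×471 = 8436
ΔH = Σ(broken) − Σ(formed) = (3320 + 5D) − (8436) = −5116 + 5D
Setting this equal to −2721 kJ gives 5D = 2395, so D = 479 kJ/mol.

D(O=O) ≈ 479 kJ/mol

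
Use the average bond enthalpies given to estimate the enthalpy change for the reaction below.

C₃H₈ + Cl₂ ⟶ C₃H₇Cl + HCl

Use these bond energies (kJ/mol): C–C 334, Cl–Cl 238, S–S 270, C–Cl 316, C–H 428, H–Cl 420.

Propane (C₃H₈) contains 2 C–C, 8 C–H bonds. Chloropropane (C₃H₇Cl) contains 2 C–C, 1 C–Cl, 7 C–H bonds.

ΔH ≈ −70 kJ

Bonds broken (reactants):
  C–C: 2 × 334 = 668
  C–H: 8 × 428 = 3424
  Cl–Cl: 1 × 238 = 238
  Σ(broken) = 4330 kJ
Bonds formed (products):
  C–C: 2 × 334 = 668
  C–Cl: 1 × 316 = 316
  C–H: 7 × 428 = 2996
  H–Cl: 1 × 420 = 420
  Σ(formed) = 4400 kJ
ΔH = Σ(broken) − Σ(formed) = 4330 − 4400 = −70 kJ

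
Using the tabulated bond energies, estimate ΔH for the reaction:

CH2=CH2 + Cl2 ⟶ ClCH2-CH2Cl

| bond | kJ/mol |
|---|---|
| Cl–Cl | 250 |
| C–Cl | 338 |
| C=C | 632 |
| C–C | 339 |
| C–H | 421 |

ΔH ≈ −133 kJ

Bonds broken (reactants):
  C–H: 4 × 421 = 1684
  C=C: 1 × 632 = 632
  Cl–Cl: 1 × 250 = 250
  Σ(broken) = 2566 kJ
Bonds formed (products):
  C–C: 1 × 339 = 339
  C–Cl: 2 × 338 = 676
  C–H: 4 × 421 = 1684
  Σ(formed) = 2699 kJ
ΔH = Σ(broken) − Σ(formed) = 2566 − 2699 = −133 kJ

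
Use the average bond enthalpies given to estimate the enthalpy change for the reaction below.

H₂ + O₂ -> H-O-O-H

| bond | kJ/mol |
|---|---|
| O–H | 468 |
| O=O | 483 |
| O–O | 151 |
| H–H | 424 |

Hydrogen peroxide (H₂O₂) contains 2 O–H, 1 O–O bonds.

ΔH ≈ −180 kJ

Bonds broken (reactants):
  H–H: 1 × 424 = 424
  O=O: 1 × 483 = 483
  Σ(broken) = 907 kJ
Bonds formed (products):
  O–H: 2 × 468 = 936
  O–O: 1 × 151 = 151
  Σ(formed) = 1087 kJ
ΔH = Σ(broken) − Σ(formed) = 907 − 1087 = −180 kJ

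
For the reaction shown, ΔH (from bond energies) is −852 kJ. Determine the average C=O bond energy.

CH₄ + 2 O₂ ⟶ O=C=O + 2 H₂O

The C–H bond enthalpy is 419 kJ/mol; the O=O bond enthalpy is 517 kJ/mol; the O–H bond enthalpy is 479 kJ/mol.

Let D be the C=O bond energy.
Σ(broken) = 4×419 + 2×517 = 2710
Σ(formed) = 2×D + 4×479 = 1916 + 2D
ΔH = Σ(broken) − Σ(formed) = (2710) − (1916 + 2D) = +794 − 2D
Setting this equal to −852 kJ gives 2D = 1646, so D = 823 kJ/mol.

D(C=O) ≈ 823 kJ/mol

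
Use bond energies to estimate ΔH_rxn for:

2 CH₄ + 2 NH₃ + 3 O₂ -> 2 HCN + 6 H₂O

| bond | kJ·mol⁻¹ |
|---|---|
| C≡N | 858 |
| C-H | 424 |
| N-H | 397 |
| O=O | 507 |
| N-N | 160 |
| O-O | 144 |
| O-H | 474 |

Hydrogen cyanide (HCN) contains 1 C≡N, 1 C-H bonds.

ΔH ≈ −957 kJ

Bonds broken (reactants):
  C-H: 8 × 424 = 3392
  N-H: 6 × 397 = 2382
  O=O: 3 × 507 = 1521
  Σ(broken) = 7295 kJ
Bonds formed (products):
  C≡N: 2 × 858 = 1716
  C-H: 2 × 424 = 848
  O-H: 12 × 474 = 5688
  Σ(formed) = 8252 kJ
ΔH = Σ(broken) − Σ(formed) = 7295 − 8252 = −957 kJ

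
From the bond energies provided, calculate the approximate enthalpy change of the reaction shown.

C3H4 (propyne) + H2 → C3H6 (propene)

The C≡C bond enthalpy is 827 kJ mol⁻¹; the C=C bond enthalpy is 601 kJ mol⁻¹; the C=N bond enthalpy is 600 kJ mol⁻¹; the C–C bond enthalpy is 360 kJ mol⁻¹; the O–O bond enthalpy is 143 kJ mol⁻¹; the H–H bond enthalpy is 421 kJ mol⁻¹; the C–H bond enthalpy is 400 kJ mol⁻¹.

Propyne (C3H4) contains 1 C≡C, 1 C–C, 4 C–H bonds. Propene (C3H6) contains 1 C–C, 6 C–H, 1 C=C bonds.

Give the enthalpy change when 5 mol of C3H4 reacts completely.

ΔH = −765 kJ

Bonds broken (reactants):
  C≡C: 1 × 827 = 827
  C–C: 1 × 360 = 360
  C–H: 4 × 400 = 1600
  H–H: 1 × 421 = 421
  Σ(broken) = 3208 kJ
Bonds formed (products):
  C–C: 1 × 360 = 360
  C–H: 6 × 400 = 2400
  C=C: 1 × 601 = 601
  Σ(formed) = 3361 kJ
ΔH = Σ(broken) − Σ(formed) = 3208 − 3361 = −153 kJ
For 5× the reaction as written: 5 × (−153) = −765 kJ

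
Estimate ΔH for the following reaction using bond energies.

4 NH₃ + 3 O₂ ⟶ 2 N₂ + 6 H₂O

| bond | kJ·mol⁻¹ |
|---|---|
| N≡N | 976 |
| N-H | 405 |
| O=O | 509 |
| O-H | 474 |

ΔH ≈ −1253 kJ

Bonds broken (reactants):
  N-H: 12 × 405 = 4860
  O=O: 3 × 509 = 1527
  Σ(broken) = 6387 kJ
Bonds formed (products):
  N≡N: 2 × 976 = 1952
  O-H: 12 × 474 = 5688
  Σ(formed) = 7640 kJ
ΔH = Σ(broken) − Σ(formed) = 6387 − 7640 = −1253 kJ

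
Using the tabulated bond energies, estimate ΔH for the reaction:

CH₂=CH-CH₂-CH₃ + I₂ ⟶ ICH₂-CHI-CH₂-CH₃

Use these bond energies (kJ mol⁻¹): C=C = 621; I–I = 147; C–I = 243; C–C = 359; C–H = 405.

ΔH ≈ −77 kJ

Bonds broken (reactants):
  C–C: 2 × 359 = 718
  C–H: 8 × 405 = 3240
  C=C: 1 × 621 = 621
  I–I: 1 × 147 = 147
  Σ(broken) = 4726 kJ
Bonds formed (products):
  C–C: 3 × 359 = 1077
  C–H: 8 × 405 = 3240
  C–I: 2 × 243 = 486
  Σ(formed) = 4803 kJ
ΔH = Σ(broken) − Σ(formed) = 4726 − 4803 = −77 kJ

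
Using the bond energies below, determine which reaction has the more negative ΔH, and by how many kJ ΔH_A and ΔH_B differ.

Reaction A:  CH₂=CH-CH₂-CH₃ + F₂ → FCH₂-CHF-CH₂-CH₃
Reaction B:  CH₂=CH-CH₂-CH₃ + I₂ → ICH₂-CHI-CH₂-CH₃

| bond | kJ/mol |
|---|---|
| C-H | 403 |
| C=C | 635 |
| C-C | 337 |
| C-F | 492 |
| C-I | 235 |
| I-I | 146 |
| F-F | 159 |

Reaction A, by 501 kJ

Reaction A:
  Bonds broken (reactants):
    C-C: 2 × 337 = 674
    C-H: 8 × 403 = 3224
    C=C: 1 × 635 = 635
    F-F: 1 × 159 = 159
    Σ(broken) = 4692 kJ
  Bonds formed (products):
    C-C: 3 × 337 = 1011
    C-F: 2 × 492 = 984
    C-H: 8 × 403 = 3224
    Σ(formed) = 5219 kJ
  ΔH_A = 4692 − 5219 = −527 kJ
Reaction B:
  Bonds broken (reactants):
    C-C: 2 × 337 = 674
    C-H: 8 × 403 = 3224
    C=C: 1 × 635 = 635
    I-I: 1 × 146 = 146
    Σ(broken) = 4679 kJ
  Bonds formed (products):
    C-C: 3 × 337 = 1011
    C-H: 8 × 403 = 3224
    C-I: 2 × 235 = 470
    Σ(formed) = 4705 kJ
  ΔH_B = 4679 − 4705 = −26 kJ
ΔH_A − ΔH_B = −501 kJ, so reaction A has the more negative ΔH; |ΔH_A − ΔH_B| = 501 kJ.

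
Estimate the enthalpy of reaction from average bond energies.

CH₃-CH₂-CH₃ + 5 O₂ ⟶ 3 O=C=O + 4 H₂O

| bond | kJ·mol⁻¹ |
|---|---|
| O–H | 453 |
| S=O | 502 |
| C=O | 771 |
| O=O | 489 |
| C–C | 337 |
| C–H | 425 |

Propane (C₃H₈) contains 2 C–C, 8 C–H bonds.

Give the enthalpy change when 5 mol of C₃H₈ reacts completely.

Bonds broken (reactants):
  C–C: 2 × 337 = 674
  C–H: 8 × 425 = 3400
  O=O: 5 × 489 = 2445
  Σ(broken) = 6519 kJ
Bonds formed (products):
  C=O: 6 × 771 = 4626
  O–H: 8 × 453 = 3624
  Σ(formed) = 8250 kJ
ΔH = Σ(broken) − Σ(formed) = 6519 − 8250 = −1731 kJ
For 5× the reaction as written: 5 × (−1731) = −8655 kJ

ΔH = −8655 kJ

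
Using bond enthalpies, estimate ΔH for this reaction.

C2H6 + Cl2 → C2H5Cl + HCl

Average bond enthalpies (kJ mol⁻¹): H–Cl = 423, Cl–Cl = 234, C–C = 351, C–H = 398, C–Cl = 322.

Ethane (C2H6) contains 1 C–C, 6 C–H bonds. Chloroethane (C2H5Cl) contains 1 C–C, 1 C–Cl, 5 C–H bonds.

ΔH ≈ −113 kJ

Bonds broken (reactants):
  C–C: 1 × 351 = 351
  C–H: 6 × 398 = 2388
  Cl–Cl: 1 × 234 = 234
  Σ(broken) = 2973 kJ
Bonds formed (products):
  C–C: 1 × 351 = 351
  C–Cl: 1 × 322 = 322
  C–H: 5 × 398 = 1990
  H–Cl: 1 × 423 = 423
  Σ(formed) = 3086 kJ
ΔH = Σ(broken) − Σ(formed) = 2973 − 3086 = −113 kJ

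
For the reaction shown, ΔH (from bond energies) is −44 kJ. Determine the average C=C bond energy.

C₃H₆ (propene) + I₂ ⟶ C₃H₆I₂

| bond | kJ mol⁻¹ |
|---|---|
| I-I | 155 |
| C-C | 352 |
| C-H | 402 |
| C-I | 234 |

D(C=C) ≈ 621 kJ/mol

Let D be the C=C bond energy.
Σ(broken) = 1×352 + 6×402 + 1×D + 1×155 = 2919 + D
Σ(formed) = 2×352 + 6×402 + 2×234 = 3584
ΔH = Σ(broken) − Σ(formed) = (2919 + D) − (3584) = −665 + D
Setting this equal to −44 kJ gives D = 621 kJ/mol.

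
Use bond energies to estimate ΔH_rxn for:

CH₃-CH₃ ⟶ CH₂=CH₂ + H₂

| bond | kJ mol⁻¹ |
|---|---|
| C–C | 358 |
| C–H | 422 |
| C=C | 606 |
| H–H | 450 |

ΔH ≈ +146 kJ

Bonds broken (reactants):
  C–C: 1 × 358 = 358
  C–H: 6 × 422 = 2532
  Σ(broken) = 2890 kJ
Bonds formed (products):
  C–H: 4 × 422 = 1688
  C=C: 1 × 606 = 606
  H–H: 1 × 450 = 450
  Σ(formed) = 2744 kJ
ΔH = Σ(broken) − Σ(formed) = 2890 − 2744 = +146 kJ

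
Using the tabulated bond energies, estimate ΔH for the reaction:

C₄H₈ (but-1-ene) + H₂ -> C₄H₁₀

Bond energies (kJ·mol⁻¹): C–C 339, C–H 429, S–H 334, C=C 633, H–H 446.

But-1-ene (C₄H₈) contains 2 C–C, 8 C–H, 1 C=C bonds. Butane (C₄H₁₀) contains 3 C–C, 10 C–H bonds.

ΔH ≈ −118 kJ

Bonds broken (reactants):
  C–C: 2 × 339 = 678
  C–H: 8 × 429 = 3432
  C=C: 1 × 633 = 633
  H–H: 1 × 446 = 446
  Σ(broken) = 5189 kJ
Bonds formed (products):
  C–C: 3 × 339 = 1017
  C–H: 10 × 429 = 4290
  Σ(formed) = 5307 kJ
ΔH = Σ(broken) − Σ(formed) = 5189 − 5307 = −118 kJ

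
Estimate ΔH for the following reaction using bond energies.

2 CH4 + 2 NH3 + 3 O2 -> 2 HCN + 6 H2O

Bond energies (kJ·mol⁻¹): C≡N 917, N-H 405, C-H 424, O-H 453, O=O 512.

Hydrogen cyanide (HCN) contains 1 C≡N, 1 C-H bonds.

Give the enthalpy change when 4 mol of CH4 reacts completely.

Bonds broken (reactants):
  C-H: 8 × 424 = 3392
  N-H: 6 × 405 = 2430
  O=O: 3 × 512 = 1536
  Σ(broken) = 7358 kJ
Bonds formed (products):
  C≡N: 2 × 917 = 1834
  C-H: 2 × 424 = 848
  O-H: 12 × 453 = 5436
  Σ(formed) = 8118 kJ
ΔH = Σ(broken) − Σ(formed) = 7358 − 8118 = −760 kJ
For 2× the reaction as written: 2 × (−760) = −1520 kJ

ΔH = −1520 kJ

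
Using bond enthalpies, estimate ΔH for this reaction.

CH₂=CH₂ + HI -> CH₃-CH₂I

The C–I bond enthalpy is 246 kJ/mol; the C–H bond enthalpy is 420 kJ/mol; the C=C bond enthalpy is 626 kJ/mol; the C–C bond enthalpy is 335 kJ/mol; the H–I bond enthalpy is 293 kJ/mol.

Bonds broken (reactants):
  C–H: 4 × 420 = 1680
  C=C: 1 × 626 = 626
  H–I: 1 × 293 = 293
  Σ(broken) = 2599 kJ
Bonds formed (products):
  C–C: 1 × 335 = 335
  C–H: 5 × 420 = 2100
  C–I: 1 × 246 = 246
  Σ(formed) = 2681 kJ
ΔH = Σ(broken) − Σ(formed) = 2599 − 2681 = −82 kJ

ΔH ≈ −82 kJ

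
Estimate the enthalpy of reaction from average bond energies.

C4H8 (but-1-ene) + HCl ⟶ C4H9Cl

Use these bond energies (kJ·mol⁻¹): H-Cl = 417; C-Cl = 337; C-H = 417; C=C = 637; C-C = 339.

Bonds broken (reactants):
  C-C: 2 × 339 = 678
  C-H: 8 × 417 = 3336
  C=C: 1 × 637 = 637
  H-Cl: 1 × 417 = 417
  Σ(broken) = 5068 kJ
Bonds formed (products):
  C-C: 3 × 339 = 1017
  C-Cl: 1 × 337 = 337
  C-H: 9 × 417 = 3753
  Σ(formed) = 5107 kJ
ΔH = Σ(broken) − Σ(formed) = 5068 − 5107 = −39 kJ

ΔH ≈ −39 kJ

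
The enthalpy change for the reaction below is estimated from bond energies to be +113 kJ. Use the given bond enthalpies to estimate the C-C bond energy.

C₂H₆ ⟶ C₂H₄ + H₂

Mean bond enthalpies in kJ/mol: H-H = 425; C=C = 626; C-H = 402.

Let D be the C-C bond energy.
Σ(broken) = 1×D + 6×402 = 2412 + D
Σ(formed) = 4×402 + 1×626 + 1×425 = 2659
ΔH = Σ(broken) − Σ(formed) = (2412 + D) − (2659) = −247 + D
Setting this equal to +113 kJ gives D = 360 kJ/mol.

D(C-C) ≈ 360 kJ/mol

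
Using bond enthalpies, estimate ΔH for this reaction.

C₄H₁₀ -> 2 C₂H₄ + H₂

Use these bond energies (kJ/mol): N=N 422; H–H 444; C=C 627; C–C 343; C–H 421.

ΔH ≈ +173 kJ

Bonds broken (reactants):
  C–C: 3 × 343 = 1029
  C–H: 10 × 421 = 4210
  Σ(broken) = 5239 kJ
Bonds formed (products):
  C–H: 8 × 421 = 3368
  C=C: 2 × 627 = 1254
  H–H: 1 × 444 = 444
  Σ(formed) = 5066 kJ
ΔH = Σ(broken) − Σ(formed) = 5239 − 5066 = +173 kJ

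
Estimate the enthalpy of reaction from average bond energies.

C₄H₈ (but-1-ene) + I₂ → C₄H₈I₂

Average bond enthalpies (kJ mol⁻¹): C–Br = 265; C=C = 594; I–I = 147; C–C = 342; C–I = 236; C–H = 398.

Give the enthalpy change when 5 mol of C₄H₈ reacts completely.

ΔH = −365 kJ

Bonds broken (reactants):
  C–C: 2 × 342 = 684
  C–H: 8 × 398 = 3184
  C=C: 1 × 594 = 594
  I–I: 1 × 147 = 147
  Σ(broken) = 4609 kJ
Bonds formed (products):
  C–C: 3 × 342 = 1026
  C–H: 8 × 398 = 3184
  C–I: 2 × 236 = 472
  Σ(formed) = 4682 kJ
ΔH = Σ(broken) − Σ(formed) = 4609 − 4682 = −73 kJ
For 5× the reaction as written: 5 × (−73) = −365 kJ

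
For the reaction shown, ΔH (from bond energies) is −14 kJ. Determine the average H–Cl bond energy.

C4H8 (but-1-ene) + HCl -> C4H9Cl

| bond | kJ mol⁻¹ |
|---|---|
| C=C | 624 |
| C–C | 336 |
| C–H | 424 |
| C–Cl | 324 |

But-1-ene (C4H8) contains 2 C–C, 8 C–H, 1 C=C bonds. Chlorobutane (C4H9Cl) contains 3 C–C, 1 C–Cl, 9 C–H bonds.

D(H–Cl) ≈ 446 kJ/mol

Let D be the H–Cl bond energy.
Σ(broken) = 2×336 + 8×424 + 1×624 + 1×D = 4688 + D
Σ(formed) = 3×336 + 1×324 + 9×424 = 5148
ΔH = Σ(broken) − Σ(formed) = (4688 + D) − (5148) = −460 + D
Setting this equal to −14 kJ gives D = 446 kJ/mol.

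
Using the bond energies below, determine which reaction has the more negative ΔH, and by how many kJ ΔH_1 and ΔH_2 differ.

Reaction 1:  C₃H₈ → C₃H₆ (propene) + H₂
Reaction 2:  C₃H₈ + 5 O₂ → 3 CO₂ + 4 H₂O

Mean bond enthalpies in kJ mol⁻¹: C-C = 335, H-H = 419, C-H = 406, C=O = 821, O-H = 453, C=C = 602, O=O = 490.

Reaction 2, by 2308 kJ

Reaction 1:
  Bonds broken (reactants):
    C-C: 2 × 335 = 670
    C-H: 8 × 406 = 3248
    Σ(broken) = 3918 kJ
  Bonds formed (products):
    C-C: 1 × 335 = 335
    C-H: 6 × 406 = 2436
    C=C: 1 × 602 = 602
    H-H: 1 × 419 = 419
    Σ(formed) = 3792 kJ
  ΔH_1 = 3918 − 3792 = +126 kJ
Reaction 2:
  Bonds broken (reactants):
    C-C: 2 × 335 = 670
    C-H: 8 × 406 = 3248
    O=O: 5 × 490 = 2450
    Σ(broken) = 6368 kJ
  Bonds formed (products):
    C=O: 6 × 821 = 4926
    O-H: 8 × 453 = 3624
    Σ(formed) = 8550 kJ
  ΔH_2 = 6368 − 8550 = −2182 kJ
ΔH_1 − ΔH_2 = +2308 kJ, so reaction 2 has the more negative ΔH; |ΔH_1 − ΔH_2| = 2308 kJ.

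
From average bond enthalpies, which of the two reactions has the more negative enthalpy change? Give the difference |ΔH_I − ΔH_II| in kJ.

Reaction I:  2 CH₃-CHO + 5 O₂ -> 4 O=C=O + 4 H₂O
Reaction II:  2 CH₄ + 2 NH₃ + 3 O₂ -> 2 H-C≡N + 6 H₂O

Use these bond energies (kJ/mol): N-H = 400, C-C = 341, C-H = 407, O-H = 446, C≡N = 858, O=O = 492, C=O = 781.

Reaction I:
  Bonds broken (reactants):
    C-C: 2 × 341 = 682
    C-H: 8 × 407 = 3256
    C=O: 2 × 781 = 1562
    O=O: 5 × 492 = 2460
    Σ(broken) = 7960 kJ
  Bonds formed (products):
    C=O: 8 × 781 = 6248
    O-H: 8 × 446 = 3568
    Σ(formed) = 9816 kJ
  ΔH_I = 7960 − 9816 = −1856 kJ
Reaction II:
  Bonds broken (reactants):
    C-H: 8 × 407 = 3256
    N-H: 6 × 400 = 2400
    O=O: 3 × 492 = 1476
    Σ(broken) = 7132 kJ
  Bonds formed (products):
    C≡N: 2 × 858 = 1716
    C-H: 2 × 407 = 814
    O-H: 12 × 446 = 5352
    Σ(formed) = 7882 kJ
  ΔH_II = 7132 − 7882 = −750 kJ
ΔH_I − ΔH_II = −1106 kJ, so reaction I has the more negative ΔH; |ΔH_I − ΔH_II| = 1106 kJ.

Reaction I, by 1106 kJ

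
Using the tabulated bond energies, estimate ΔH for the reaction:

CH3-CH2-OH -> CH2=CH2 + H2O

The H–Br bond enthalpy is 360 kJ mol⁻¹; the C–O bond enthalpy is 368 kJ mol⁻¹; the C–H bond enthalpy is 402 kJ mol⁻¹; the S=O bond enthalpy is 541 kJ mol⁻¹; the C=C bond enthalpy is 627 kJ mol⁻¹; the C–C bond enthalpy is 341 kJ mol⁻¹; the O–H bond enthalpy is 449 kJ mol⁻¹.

Bonds broken (reactants):
  C–C: 1 × 341 = 341
  C–H: 5 × 402 = 2010
  C–O: 1 × 368 = 368
  O–H: 1 × 449 = 449
  Σ(broken) = 3168 kJ
Bonds formed (products):
  C–H: 4 × 402 = 1608
  C=C: 1 × 627 = 627
  O–H: 2 × 449 = 898
  Σ(formed) = 3133 kJ
ΔH = Σ(broken) − Σ(formed) = 3168 − 3133 = +35 kJ

ΔH ≈ +35 kJ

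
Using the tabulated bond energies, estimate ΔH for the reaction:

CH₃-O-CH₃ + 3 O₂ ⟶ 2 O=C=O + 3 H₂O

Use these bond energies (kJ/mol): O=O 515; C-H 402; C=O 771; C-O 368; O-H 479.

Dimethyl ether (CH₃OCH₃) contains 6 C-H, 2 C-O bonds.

Bonds broken (reactants):
  C-H: 6 × 402 = 2412
  C-O: 2 × 368 = 736
  O=O: 3 × 515 = 1545
  Σ(broken) = 4693 kJ
Bonds formed (products):
  C=O: 4 × 771 = 3084
  O-H: 6 × 479 = 2874
  Σ(formed) = 5958 kJ
ΔH = Σ(broken) − Σ(formed) = 4693 − 5958 = −1265 kJ

ΔH ≈ −1265 kJ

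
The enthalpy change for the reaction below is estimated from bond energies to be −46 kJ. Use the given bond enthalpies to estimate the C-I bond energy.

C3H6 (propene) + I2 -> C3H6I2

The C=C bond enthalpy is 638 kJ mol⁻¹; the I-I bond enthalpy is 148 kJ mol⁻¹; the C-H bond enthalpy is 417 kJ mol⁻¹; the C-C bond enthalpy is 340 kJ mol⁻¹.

Let D be the C-I bond energy.
Σ(broken) = 1×340 + 6×417 + 1×638 + 1×148 = 3628
Σ(formed) = 2×340 + 6×417 + 2×D = 3182 + 2D
ΔH = Σ(broken) − Σ(formed) = (3628) − (3182 + 2D) = +446 − 2D
Setting this equal to −46 kJ gives 2D = 492, so D = 246 kJ/mol.

D(C-I) ≈ 246 kJ/mol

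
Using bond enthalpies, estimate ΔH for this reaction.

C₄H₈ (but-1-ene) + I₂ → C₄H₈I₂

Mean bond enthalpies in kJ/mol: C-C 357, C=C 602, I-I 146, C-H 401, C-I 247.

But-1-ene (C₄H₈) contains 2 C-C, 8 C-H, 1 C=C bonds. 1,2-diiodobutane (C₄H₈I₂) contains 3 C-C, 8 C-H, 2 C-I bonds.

Bonds broken (reactants):
  C-C: 2 × 357 = 714
  C-H: 8 × 401 = 3208
  C=C: 1 × 602 = 602
  I-I: 1 × 146 = 146
  Σ(broken) = 4670 kJ
Bonds formed (products):
  C-C: 3 × 357 = 1071
  C-H: 8 × 401 = 3208
  C-I: 2 × 247 = 494
  Σ(formed) = 4773 kJ
ΔH = Σ(broken) − Σ(formed) = 4670 − 4773 = −103 kJ

ΔH ≈ −103 kJ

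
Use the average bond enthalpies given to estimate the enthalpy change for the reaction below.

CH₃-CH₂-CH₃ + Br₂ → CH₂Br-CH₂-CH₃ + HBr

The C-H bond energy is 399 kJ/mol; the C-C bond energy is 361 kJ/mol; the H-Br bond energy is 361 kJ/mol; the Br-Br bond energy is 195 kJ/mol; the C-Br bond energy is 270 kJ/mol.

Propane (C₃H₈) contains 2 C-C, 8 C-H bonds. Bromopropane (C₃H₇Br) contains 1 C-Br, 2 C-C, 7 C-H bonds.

Bonds broken (reactants):
  Br-Br: 1 × 195 = 195
  C-C: 2 × 361 = 722
  C-H: 8 × 399 = 3192
  Σ(broken) = 4109 kJ
Bonds formed (products):
  C-Br: 1 × 270 = 270
  C-C: 2 × 361 = 722
  C-H: 7 × 399 = 2793
  H-Br: 1 × 361 = 361
  Σ(formed) = 4146 kJ
ΔH = Σ(broken) − Σ(formed) = 4109 − 4146 = −37 kJ

ΔH ≈ −37 kJ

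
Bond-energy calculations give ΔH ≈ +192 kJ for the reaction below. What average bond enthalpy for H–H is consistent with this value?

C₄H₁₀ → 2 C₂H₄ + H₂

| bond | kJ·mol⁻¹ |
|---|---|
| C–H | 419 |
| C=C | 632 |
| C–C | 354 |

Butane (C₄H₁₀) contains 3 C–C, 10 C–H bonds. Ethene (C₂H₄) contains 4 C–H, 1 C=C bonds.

Let D be the H–H bond energy.
Σ(broken) = 3×354 + 10×419 = 5252
Σ(formed) = 8×419 + 2×632 + 1×D = 4616 + D
ΔH = Σ(broken) − Σ(formed) = (5252) − (4616 + D) = +636 − D
Setting this equal to +192 kJ gives D = 444 kJ/mol.

D(H–H) ≈ 444 kJ/mol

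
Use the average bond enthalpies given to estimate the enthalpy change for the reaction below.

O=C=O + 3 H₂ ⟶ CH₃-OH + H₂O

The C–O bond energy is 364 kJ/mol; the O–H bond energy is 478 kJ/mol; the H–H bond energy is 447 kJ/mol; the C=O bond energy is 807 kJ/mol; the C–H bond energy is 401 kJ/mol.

Bonds broken (reactants):
  C=O: 2 × 807 = 1614
  H–H: 3 × 447 = 1341
  Σ(broken) = 2955 kJ
Bonds formed (products):
  C–H: 3 × 401 = 1203
  C–O: 1 × 364 = 364
  O–H: 3 × 478 = 1434
  Σ(formed) = 3001 kJ
ΔH = Σ(broken) − Σ(formed) = 2955 − 3001 = −46 kJ

ΔH ≈ −46 kJ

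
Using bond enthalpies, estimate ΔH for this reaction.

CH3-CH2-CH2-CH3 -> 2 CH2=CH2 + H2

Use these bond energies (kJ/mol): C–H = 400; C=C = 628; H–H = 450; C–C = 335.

ΔH ≈ +99 kJ

Bonds broken (reactants):
  C–C: 3 × 335 = 1005
  C–H: 10 × 400 = 4000
  Σ(broken) = 5005 kJ
Bonds formed (products):
  C–H: 8 × 400 = 3200
  C=C: 2 × 628 = 1256
  H–H: 1 × 450 = 450
  Σ(formed) = 4906 kJ
ΔH = Σ(broken) − Σ(formed) = 5005 − 4906 = +99 kJ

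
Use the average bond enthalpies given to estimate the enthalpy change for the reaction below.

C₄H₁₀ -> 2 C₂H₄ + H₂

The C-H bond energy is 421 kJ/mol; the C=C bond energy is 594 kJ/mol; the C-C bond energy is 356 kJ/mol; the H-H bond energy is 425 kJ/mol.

Bonds broken (reactants):
  C-C: 3 × 356 = 1068
  C-H: 10 × 421 = 4210
  Σ(broken) = 5278 kJ
Bonds formed (products):
  C-H: 8 × 421 = 3368
  C=C: 2 × 594 = 1188
  H-H: 1 × 425 = 425
  Σ(formed) = 4981 kJ
ΔH = Σ(broken) − Σ(formed) = 5278 − 4981 = +297 kJ

ΔH ≈ +297 kJ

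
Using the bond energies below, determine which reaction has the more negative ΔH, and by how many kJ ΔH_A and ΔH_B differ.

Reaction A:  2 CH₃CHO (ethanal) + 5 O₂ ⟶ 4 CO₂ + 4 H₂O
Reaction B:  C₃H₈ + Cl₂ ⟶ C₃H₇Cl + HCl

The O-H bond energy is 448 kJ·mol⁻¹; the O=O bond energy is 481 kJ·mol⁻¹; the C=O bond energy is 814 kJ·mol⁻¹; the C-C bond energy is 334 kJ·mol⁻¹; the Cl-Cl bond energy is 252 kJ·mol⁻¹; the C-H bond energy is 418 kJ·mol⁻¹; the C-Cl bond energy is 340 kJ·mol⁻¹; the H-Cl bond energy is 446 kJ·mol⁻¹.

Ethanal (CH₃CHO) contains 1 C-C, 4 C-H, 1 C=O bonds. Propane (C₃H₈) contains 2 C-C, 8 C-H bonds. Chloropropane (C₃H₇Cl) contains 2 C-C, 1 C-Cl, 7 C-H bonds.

Reaction A:
  Bonds broken (reactants):
    C-C: 2 × 334 = 668
    C-H: 8 × 418 = 3344
    C=O: 2 × 814 = 1628
    O=O: 5 × 481 = 2405
    Σ(broken) = 8045 kJ
  Bonds formed (products):
    C=O: 8 × 814 = 6512
    O-H: 8 × 448 = 3584
    Σ(formed) = 10096 kJ
  ΔH_A = 8045 − 10096 = −2051 kJ
Reaction B:
  Bonds broken (reactants):
    C-C: 2 × 334 = 668
    C-H: 8 × 418 = 3344
    Cl-Cl: 1 × 252 = 252
    Σ(broken) = 4264 kJ
  Bonds formed (products):
    C-C: 2 × 334 = 668
    C-Cl: 1 × 340 = 340
    C-H: 7 × 418 = 2926
    H-Cl: 1 × 446 = 446
    Σ(formed) = 4380 kJ
  ΔH_B = 4264 − 4380 = −116 kJ
ΔH_A − ΔH_B = −1935 kJ, so reaction A has the more negative ΔH; |ΔH_A − ΔH_B| = 1935 kJ.

Reaction A, by 1935 kJ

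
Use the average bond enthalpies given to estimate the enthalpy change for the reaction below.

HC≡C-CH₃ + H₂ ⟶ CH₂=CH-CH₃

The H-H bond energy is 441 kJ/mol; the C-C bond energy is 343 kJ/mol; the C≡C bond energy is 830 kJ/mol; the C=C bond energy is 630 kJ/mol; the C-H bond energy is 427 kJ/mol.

ΔH ≈ −213 kJ

Bonds broken (reactants):
  C≡C: 1 × 830 = 830
  C-C: 1 × 343 = 343
  C-H: 4 × 427 = 1708
  H-H: 1 × 441 = 441
  Σ(broken) = 3322 kJ
Bonds formed (products):
  C-C: 1 × 343 = 343
  C-H: 6 × 427 = 2562
  C=C: 1 × 630 = 630
  Σ(formed) = 3535 kJ
ΔH = Σ(broken) − Σ(formed) = 3322 − 3535 = −213 kJ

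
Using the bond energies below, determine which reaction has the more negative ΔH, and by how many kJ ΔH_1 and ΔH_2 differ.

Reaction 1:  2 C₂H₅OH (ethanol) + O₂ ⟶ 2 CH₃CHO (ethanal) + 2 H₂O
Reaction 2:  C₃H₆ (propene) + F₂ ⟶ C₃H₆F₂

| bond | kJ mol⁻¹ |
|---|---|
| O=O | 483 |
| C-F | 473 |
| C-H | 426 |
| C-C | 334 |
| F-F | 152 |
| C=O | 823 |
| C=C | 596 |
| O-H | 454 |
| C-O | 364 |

Reaction 1:
  Bonds broken (reactants):
    C-C: 2 × 334 = 668
    C-H: 10 × 426 = 4260
    C-O: 2 × 364 = 728
    O-H: 2 × 454 = 908
    O=O: 1 × 483 = 483
    Σ(broken) = 7047 kJ
  Bonds formed (products):
    C-C: 2 × 334 = 668
    C-H: 8 × 426 = 3408
    C=O: 2 × 823 = 1646
    O-H: 4 × 454 = 1816
    Σ(formed) = 7538 kJ
  ΔH_1 = 7047 − 7538 = −491 kJ
Reaction 2:
  Bonds broken (reactants):
    C-C: 1 × 334 = 334
    C-H: 6 × 426 = 2556
    C=C: 1 × 596 = 596
    F-F: 1 × 152 = 152
    Σ(broken) = 3638 kJ
  Bonds formed (products):
    C-C: 2 × 334 = 668
    C-F: 2 × 473 = 946
    C-H: 6 × 426 = 2556
    Σ(formed) = 4170 kJ
  ΔH_2 = 3638 − 4170 = −532 kJ
ΔH_1 − ΔH_2 = +41 kJ, so reaction 2 has the more negative ΔH; |ΔH_1 − ΔH_2| = 41 kJ.

Reaction 2, by 41 kJ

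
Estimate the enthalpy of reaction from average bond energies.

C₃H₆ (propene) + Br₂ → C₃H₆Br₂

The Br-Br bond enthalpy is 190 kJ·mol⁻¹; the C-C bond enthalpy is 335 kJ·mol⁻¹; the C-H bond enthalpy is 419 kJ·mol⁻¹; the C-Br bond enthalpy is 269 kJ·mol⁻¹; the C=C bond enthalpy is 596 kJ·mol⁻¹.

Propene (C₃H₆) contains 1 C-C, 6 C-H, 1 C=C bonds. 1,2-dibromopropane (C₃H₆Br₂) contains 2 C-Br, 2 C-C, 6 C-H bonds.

Bonds broken (reactants):
  Br-Br: 1 × 190 = 190
  C-C: 1 × 335 = 335
  C-H: 6 × 419 = 2514
  C=C: 1 × 596 = 596
  Σ(broken) = 3635 kJ
Bonds formed (products):
  C-Br: 2 × 269 = 538
  C-C: 2 × 335 = 670
  C-H: 6 × 419 = 2514
  Σ(formed) = 3722 kJ
ΔH = Σ(broken) − Σ(formed) = 3635 − 3722 = −87 kJ

ΔH ≈ −87 kJ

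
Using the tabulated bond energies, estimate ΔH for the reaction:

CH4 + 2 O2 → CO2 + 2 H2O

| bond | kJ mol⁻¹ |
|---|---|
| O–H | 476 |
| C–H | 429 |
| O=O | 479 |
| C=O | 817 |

Bonds broken (reactants):
  C–H: 4 × 429 = 1716
  O=O: 2 × 479 = 958
  Σ(broken) = 2674 kJ
Bonds formed (products):
  C=O: 2 × 817 = 1634
  O–H: 4 × 476 = 1904
  Σ(formed) = 3538 kJ
ΔH = Σ(broken) − Σ(formed) = 2674 − 3538 = −864 kJ

ΔH ≈ −864 kJ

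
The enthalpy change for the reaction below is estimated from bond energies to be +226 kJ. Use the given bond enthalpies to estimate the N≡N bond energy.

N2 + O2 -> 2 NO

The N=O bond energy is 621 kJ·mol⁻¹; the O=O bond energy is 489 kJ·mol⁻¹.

D(N≡N) ≈ 979 kJ/mol

Let D be the N≡N bond energy.
Σ(broken) = 1×D + 1×489 = 489 + D
Σ(formed) = 2×621 = 1242
ΔH = Σ(broken) − Σ(formed) = (489 + D) − (1242) = −753 + D
Setting this equal to +226 kJ gives D = 979 kJ/mol.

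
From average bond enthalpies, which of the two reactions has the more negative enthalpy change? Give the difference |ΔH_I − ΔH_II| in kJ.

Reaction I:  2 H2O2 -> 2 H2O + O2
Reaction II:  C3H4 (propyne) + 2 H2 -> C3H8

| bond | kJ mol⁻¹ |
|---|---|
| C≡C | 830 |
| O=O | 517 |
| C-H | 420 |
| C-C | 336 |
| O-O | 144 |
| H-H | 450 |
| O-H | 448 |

Reaction I:
  Bonds broken (reactants):
    O-H: 4 × 448 = 1792
    O-O: 2 × 144 = 288
    Σ(broken) = 2080 kJ
  Bonds formed (products):
    O-H: 4 × 448 = 1792
    O=O: 1 × 517 = 517
    Σ(formed) = 2309 kJ
  ΔH_I = 2080 − 2309 = −229 kJ
Reaction II:
  Bonds broken (reactants):
    C≡C: 1 × 830 = 830
    C-C: 1 × 336 = 336
    C-H: 4 × 420 = 1680
    H-H: 2 × 450 = 900
    Σ(broken) = 3746 kJ
  Bonds formed (products):
    C-C: 2 × 336 = 672
    C-H: 8 × 420 = 3360
    Σ(formed) = 4032 kJ
  ΔH_II = 3746 − 4032 = −286 kJ
ΔH_I − ΔH_II = +57 kJ, so reaction II has the more negative ΔH; |ΔH_I − ΔH_II| = 57 kJ.

Reaction II, by 57 kJ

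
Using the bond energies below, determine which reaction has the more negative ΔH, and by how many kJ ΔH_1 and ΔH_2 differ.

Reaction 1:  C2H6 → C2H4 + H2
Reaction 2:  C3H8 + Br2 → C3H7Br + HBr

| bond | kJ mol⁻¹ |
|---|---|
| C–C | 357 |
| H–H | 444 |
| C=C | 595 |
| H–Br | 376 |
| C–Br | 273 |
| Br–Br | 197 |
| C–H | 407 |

Reaction 1:
  Bonds broken (reactants):
    C–C: 1 × 357 = 357
    C–H: 6 × 407 = 2442
    Σ(broken) = 2799 kJ
  Bonds formed (products):
    C–H: 4 × 407 = 1628
    C=C: 1 × 595 = 595
    H–H: 1 × 444 = 444
    Σ(formed) = 2667 kJ
  ΔH_1 = 2799 − 2667 = +132 kJ
Reaction 2:
  Bonds broken (reactants):
    Br–Br: 1 × 197 = 197
    C–C: 2 × 357 = 714
    C–H: 8 × 407 = 3256
    Σ(broken) = 4167 kJ
  Bonds formed (products):
    C–Br: 1 × 273 = 273
    C–C: 2 × 357 = 714
    C–H: 7 × 407 = 2849
    H–Br: 1 × 376 = 376
    Σ(formed) = 4212 kJ
  ΔH_2 = 4167 − 4212 = −45 kJ
ΔH_1 − ΔH_2 = +177 kJ, so reaction 2 has the more negative ΔH; |ΔH_1 − ΔH_2| = 177 kJ.

Reaction 2, by 177 kJ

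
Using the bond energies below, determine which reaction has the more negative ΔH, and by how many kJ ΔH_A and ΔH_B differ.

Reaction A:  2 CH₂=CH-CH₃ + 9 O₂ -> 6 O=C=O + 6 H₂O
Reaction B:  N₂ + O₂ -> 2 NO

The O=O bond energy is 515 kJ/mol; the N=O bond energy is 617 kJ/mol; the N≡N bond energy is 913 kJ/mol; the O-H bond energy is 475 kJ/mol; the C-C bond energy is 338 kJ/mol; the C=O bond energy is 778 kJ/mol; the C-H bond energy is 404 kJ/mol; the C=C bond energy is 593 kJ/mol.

Reaction A:
  Bonds broken (reactants):
    C-C: 2 × 338 = 676
    C-H: 12 × 404 = 4848
    C=C: 2 × 593 = 1186
    O=O: 9 × 515 = 4635
    Σ(broken) = 11345 kJ
  Bonds formed (products):
    C=O: 12 × 778 = 9336
    O-H: 12 × 475 = 5700
    Σ(formed) = 15036 kJ
  ΔH_A = 11345 − 15036 = −3691 kJ
Reaction B:
  Bonds broken (reactants):
    N≡N: 1 × 913 = 913
    O=O: 1 × 515 = 515
    Σ(broken) = 1428 kJ
  Bonds formed (products):
    N=O: 2 × 617 = 1234
    Σ(formed) = 1234 kJ
  ΔH_B = 1428 − 1234 = +194 kJ
ΔH_A − ΔH_B = −3885 kJ, so reaction A has the more negative ΔH; |ΔH_A − ΔH_B| = 3885 kJ.

Reaction A, by 3885 kJ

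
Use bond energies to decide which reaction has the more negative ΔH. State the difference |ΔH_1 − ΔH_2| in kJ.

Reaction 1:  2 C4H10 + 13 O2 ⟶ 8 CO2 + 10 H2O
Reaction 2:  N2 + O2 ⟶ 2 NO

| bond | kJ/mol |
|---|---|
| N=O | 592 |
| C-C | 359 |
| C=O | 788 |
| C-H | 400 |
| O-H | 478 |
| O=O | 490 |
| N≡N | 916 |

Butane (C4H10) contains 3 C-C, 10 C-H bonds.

Reaction 1, by 5866 kJ

Reaction 1:
  Bonds broken (reactants):
    C-C: 6 × 359 = 2154
    C-H: 20 × 400 = 8000
    O=O: 13 × 490 = 6370
    Σ(broken) = 16524 kJ
  Bonds formed (products):
    C=O: 16 × 788 = 12608
    O-H: 20 × 478 = 9560
    Σ(formed) = 22168 kJ
  ΔH_1 = 16524 − 22168 = −5644 kJ
Reaction 2:
  Bonds broken (reactants):
    N≡N: 1 × 916 = 916
    O=O: 1 × 490 = 490
    Σ(broken) = 1406 kJ
  Bonds formed (products):
    N=O: 2 × 592 = 1184
    Σ(formed) = 1184 kJ
  ΔH_2 = 1406 − 1184 = +222 kJ
ΔH_1 − ΔH_2 = −5866 kJ, so reaction 1 has the more negative ΔH; |ΔH_1 − ΔH_2| = 5866 kJ.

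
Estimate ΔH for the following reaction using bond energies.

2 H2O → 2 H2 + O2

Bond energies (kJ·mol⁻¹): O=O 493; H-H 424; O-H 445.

Bonds broken (reactants):
  O-H: 4 × 445 = 1780
  Σ(broken) = 1780 kJ
Bonds formed (products):
  H-H: 2 × 424 = 848
  O=O: 1 × 493 = 493
  Σ(formed) = 1341 kJ
ΔH = Σ(broken) − Σ(formed) = 1780 − 1341 = +439 kJ

ΔH ≈ +439 kJ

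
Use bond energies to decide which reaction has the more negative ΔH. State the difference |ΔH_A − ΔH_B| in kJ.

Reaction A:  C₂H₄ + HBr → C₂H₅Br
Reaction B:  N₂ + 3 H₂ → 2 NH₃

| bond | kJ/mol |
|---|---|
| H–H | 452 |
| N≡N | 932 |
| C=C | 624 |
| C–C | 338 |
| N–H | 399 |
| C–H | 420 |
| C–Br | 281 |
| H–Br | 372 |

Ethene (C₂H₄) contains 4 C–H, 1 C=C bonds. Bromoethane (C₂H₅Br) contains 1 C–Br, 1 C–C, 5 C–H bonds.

Reaction A:
  Bonds broken (reactants):
    C–H: 4 × 420 = 1680
    C=C: 1 × 624 = 624
    H–Br: 1 × 372 = 372
    Σ(broken) = 2676 kJ
  Bonds formed (products):
    C–Br: 1 × 281 = 281
    C–C: 1 × 338 = 338
    C–H: 5 × 420 = 2100
    Σ(formed) = 2719 kJ
  ΔH_A = 2676 − 2719 = −43 kJ
Reaction B:
  Bonds broken (reactants):
    H–H: 3 × 452 = 1356
    N≡N: 1 × 932 = 932
    Σ(broken) = 2288 kJ
  Bonds formed (products):
    N–H: 6 × 399 = 2394
    Σ(formed) = 2394 kJ
  ΔH_B = 2288 − 2394 = −106 kJ
ΔH_A − ΔH_B = +63 kJ, so reaction B has the more negative ΔH; |ΔH_A − ΔH_B| = 63 kJ.

Reaction B, by 63 kJ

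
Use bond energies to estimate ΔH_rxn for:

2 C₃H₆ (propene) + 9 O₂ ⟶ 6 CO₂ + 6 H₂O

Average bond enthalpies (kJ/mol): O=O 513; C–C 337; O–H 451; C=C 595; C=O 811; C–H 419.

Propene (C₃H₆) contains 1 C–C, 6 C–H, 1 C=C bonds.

Bonds broken (reactants):
  C–C: 2 × 337 = 674
  C–H: 12 × 419 = 5028
  C=C: 2 × 595 = 1190
  O=O: 9 × 513 = 4617
  Σ(broken) = 11509 kJ
Bonds formed (products):
  C=O: 12 × 811 = 9732
  O–H: 12 × 451 = 5412
  Σ(formed) = 15144 kJ
ΔH = Σ(broken) − Σ(formed) = 11509 − 15144 = −3635 kJ

ΔH ≈ −3635 kJ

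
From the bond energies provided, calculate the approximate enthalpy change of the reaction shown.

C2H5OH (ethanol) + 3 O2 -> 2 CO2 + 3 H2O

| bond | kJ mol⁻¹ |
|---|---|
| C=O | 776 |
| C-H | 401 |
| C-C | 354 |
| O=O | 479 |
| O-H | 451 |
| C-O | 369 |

ΔH ≈ −1194 kJ

Bonds broken (reactants):
  C-C: 1 × 354 = 354
  C-H: 5 × 401 = 2005
  C-O: 1 × 369 = 369
  O-H: 1 × 451 = 451
  O=O: 3 × 479 = 1437
  Σ(broken) = 4616 kJ
Bonds formed (products):
  C=O: 4 × 776 = 3104
  O-H: 6 × 451 = 2706
  Σ(formed) = 5810 kJ
ΔH = Σ(broken) − Σ(formed) = 4616 − 5810 = −1194 kJ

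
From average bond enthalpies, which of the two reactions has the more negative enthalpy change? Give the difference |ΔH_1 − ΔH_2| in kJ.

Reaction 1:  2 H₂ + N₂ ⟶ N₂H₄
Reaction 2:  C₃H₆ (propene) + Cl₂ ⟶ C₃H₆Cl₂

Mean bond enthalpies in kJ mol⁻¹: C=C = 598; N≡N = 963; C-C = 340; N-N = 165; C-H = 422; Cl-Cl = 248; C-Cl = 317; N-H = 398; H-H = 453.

Reaction 1:
  Bonds broken (reactants):
    H-H: 2 × 453 = 906
    N≡N: 1 × 963 = 963
    Σ(broken) = 1869 kJ
  Bonds formed (products):
    N-H: 4 × 398 = 1592
    N-N: 1 × 165 = 165
    Σ(formed) = 1757 kJ
  ΔH_1 = 1869 − 1757 = +112 kJ
Reaction 2:
  Bonds broken (reactants):
    C-C: 1 × 340 = 340
    C-H: 6 × 422 = 2532
    C=C: 1 × 598 = 598
    Cl-Cl: 1 × 248 = 248
    Σ(broken) = 3718 kJ
  Bonds formed (products):
    C-C: 2 × 340 = 680
    C-Cl: 2 × 317 = 634
    C-H: 6 × 422 = 2532
    Σ(formed) = 3846 kJ
  ΔH_2 = 3718 − 3846 = −128 kJ
ΔH_1 − ΔH_2 = +240 kJ, so reaction 2 has the more negative ΔH; |ΔH_1 − ΔH_2| = 240 kJ.

Reaction 2, by 240 kJ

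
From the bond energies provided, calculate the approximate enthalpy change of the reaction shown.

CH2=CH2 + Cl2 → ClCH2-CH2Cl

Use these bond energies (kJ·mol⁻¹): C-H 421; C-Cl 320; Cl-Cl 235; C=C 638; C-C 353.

ΔH ≈ −120 kJ

Bonds broken (reactants):
  C-H: 4 × 421 = 1684
  C=C: 1 × 638 = 638
  Cl-Cl: 1 × 235 = 235
  Σ(broken) = 2557 kJ
Bonds formed (products):
  C-C: 1 × 353 = 353
  C-Cl: 2 × 320 = 640
  C-H: 4 × 421 = 1684
  Σ(formed) = 2677 kJ
ΔH = Σ(broken) − Σ(formed) = 2557 − 2677 = −120 kJ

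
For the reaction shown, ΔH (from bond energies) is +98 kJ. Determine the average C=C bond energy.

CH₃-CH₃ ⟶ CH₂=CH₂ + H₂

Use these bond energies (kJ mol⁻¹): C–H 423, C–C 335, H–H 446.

Let D be the C=C bond energy.
Σ(broken) = 1×335 + 6×423 = 2873
Σ(formed) = 4×423 + 1×D + 1×446 = 2138 + D
ΔH = Σ(broken) − Σ(formed) = (2873) − (2138 + D) = +735 − D
Setting this equal to +98 kJ gives D = 637 kJ/mol.

D(C=C) ≈ 637 kJ/mol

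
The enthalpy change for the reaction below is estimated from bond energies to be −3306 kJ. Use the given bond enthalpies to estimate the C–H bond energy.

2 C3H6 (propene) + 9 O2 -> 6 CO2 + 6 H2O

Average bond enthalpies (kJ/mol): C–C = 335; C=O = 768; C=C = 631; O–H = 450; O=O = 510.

D(C–H) ≈ 399 kJ/mol

Let D be the C–H bond energy.
Σ(broken) = 2×335 + 12×D + 2×631 + 9×510 = 6522 + 12D
Σ(formed) = 12×768 + 12×450 = 14616
ΔH = Σ(broken) − Σ(formed) = (6522 + 12D) − (14616) = −8094 + 12D
Setting this equal to −3306 kJ gives 12D = 4788, so D = 399 kJ/mol.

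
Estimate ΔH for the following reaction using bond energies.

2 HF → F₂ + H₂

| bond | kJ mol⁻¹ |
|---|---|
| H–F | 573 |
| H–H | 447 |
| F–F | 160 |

Bonds broken (reactants):
  H–F: 2 × 573 = 1146
  Σ(broken) = 1146 kJ
Bonds formed (products):
  F–F: 1 × 160 = 160
  H–H: 1 × 447 = 447
  Σ(formed) = 607 kJ
ΔH = Σ(broken) − Σ(formed) = 1146 − 607 = +539 kJ

ΔH ≈ +539 kJ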